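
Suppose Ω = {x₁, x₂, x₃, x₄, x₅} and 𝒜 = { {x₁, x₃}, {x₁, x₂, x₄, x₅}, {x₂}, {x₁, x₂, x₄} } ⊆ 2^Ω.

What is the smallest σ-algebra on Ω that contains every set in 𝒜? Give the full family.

Take S₀ = 𝒜 ∪ {∅, Ω} = { {}, {x₂}, {x₁, x₃}, {x₁, x₂, x₄}, {x₁, x₂, x₄, x₅}, Ω }.
Step 1: +6 →
  {x₃}  = {x₁, x₂, x₄, x₅}ᶜ
  {x₃, x₅}  = {x₁, x₂, x₄}ᶜ
  {x₁, x₂, x₃}  = {x₁, x₃} ∪ {x₂}
  {x₂, x₄, x₅}  = {x₁, x₃}ᶜ
  {x₁, x₂, x₃, x₄}  = {x₁, x₃} ∪ {x₁, x₂, x₄}
  {x₁, x₃, x₄, x₅}  = {x₂}ᶜ
  (now 12)
Step 2 adds 7:
  {x₅}  = {x₁, x₂, x₃, x₄}ᶜ
  {x₂, x₃}  = {x₂} ∪ {x₃}
  {x₄, x₅}  = {x₁, x₂, x₃}ᶜ
  {x₁, x₃, x₅}  = {x₁, x₃} ∪ {x₃, x₅}
  {x₂, x₃, x₅}  = {x₂} ∪ {x₃, x₅}
  {x₁, x₂, x₃, x₅}  = {x₁, x₂, x₃} ∪ {x₃, x₅}
  {x₂, x₃, x₄, x₅}  = {x₃} ∪ {x₂, x₄, x₅}
  (now 19)
Step 3 (7 new):
  {x₁}  = {x₂, x₃, x₄, x₅}ᶜ
  {x₄}  = {x₁, x₂, x₃, x₅}ᶜ
  {x₁, x₄}  = {x₂, x₃, x₅}ᶜ
  {x₂, x₄}  = {x₁, x₃, x₅}ᶜ
  {x₂, x₅}  = {x₂} ∪ {x₅}
  {x₁, x₄, x₅}  = {x₂, x₃}ᶜ
  {x₃, x₄, x₅}  = {x₄, x₅} ∪ {x₃, x₅}
  (now 26)
Step 4 (6 new):
  {x₁, x₂}  = {x₃, x₄, x₅}ᶜ
  {x₁, x₅}  = {x₅} ∪ {x₁}
  {x₃, x₄}  = {x₃} ∪ {x₄}
  {x₁, x₂, x₅}  = {x₂, x₅} ∪ {x₁}
  {x₁, x₃, x₄}  = {x₂, x₅}ᶜ
  {x₂, x₃, x₄}  = {x₃} ∪ {x₂, x₄}
  (now 32)
Step 5: no new sets; the family is a σ-algebra.

Therefore σ(𝒜) = { {}, {x₁}, {x₂}, {x₃}, {x₄}, {x₅}, {x₁, x₂}, {x₁, x₃}, {x₁, x₄}, {x₁, x₅}, {x₂, x₃}, {x₂, x₄}, {x₂, x₅}, {x₃, x₄}, {x₃, x₅}, {x₄, x₅}, {x₁, x₂, x₃}, {x₁, x₂, x₄}, {x₁, x₂, x₅}, {x₁, x₃, x₄}, {x₁, x₃, x₅}, {x₁, x₄, x₅}, {x₂, x₃, x₄}, {x₂, x₃, x₅}, {x₂, x₄, x₅}, {x₃, x₄, x₅}, {x₁, x₂, x₃, x₄}, {x₁, x₂, x₃, x₅}, {x₁, x₂, x₄, x₅}, {x₁, x₃, x₄, x₅}, {x₂, x₃, x₄, x₅}, Ω } (|σ(𝒜)| = 32).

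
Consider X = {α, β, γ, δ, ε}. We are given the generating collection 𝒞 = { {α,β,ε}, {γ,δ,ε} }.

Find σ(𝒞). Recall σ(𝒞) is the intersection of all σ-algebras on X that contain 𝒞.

Seed the family with 𝒞 together with ∅ and X: { {}, {α,β,ε}, {γ,δ,ε}, X }.
Round 1: 2 new —
  {α,β}  = X∖{γ,δ,ε}
  {γ,δ}  = X∖{α,β,ε}
  — 6 sets.
Round 2. New:
  {α,β,γ,δ}  = {γ,δ} ∪ {α,β}
  — 7 sets.
Round 3: 1 new —
  {ε}  = X∖{α,β,γ,δ}
  — 8 sets.
Round 4: stable.

Hence σ(𝒞) has 8 members: { {}, {ε}, {α,β}, {γ,δ}, {α,β,ε}, {γ,δ,ε}, {α,β,γ,δ}, X }.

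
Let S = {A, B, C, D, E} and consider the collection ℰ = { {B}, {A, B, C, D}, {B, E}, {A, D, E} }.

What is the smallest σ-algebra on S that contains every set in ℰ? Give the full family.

σ(ℰ) (16 sets): { ∅, {B}, {C}, {E}, {A, D}, {B, C}, {B, E}, {C, E}, {A, B, D}, {A, C, D}, {A, D, E}, {B, C, E}, {A, B, C, D}, {A, B, D, E}, {A, C, D, E}, S }

Check:
Initial family (6 sets): { ∅, {B}, {B, E}, {A, D, E}, {A, B, C, D}, S }.
Pass 1. New:
  {E}  = {A, B, C, D}ᶜ
  {B, C}  = {A, D, E}ᶜ
  {A, C, D}  = {B, E}ᶜ
  {A, B, D, E}  = {A, D, E} ∪ {B, E}
  {A, C, D, E}  = {B}ᶜ
  |family| = 11
Pass 2. New:
  {C}  = {A, B, D, E}ᶜ
  {B, C, E}  = {B, E} ∪ {B, C}
  |family| = 13
Pass 3 adds 2:
  {A, D}  = {B, C, E}ᶜ
  {C, E}  = {C} ∪ {E}
  |family| = 15
Pass 4 (1 new):
  {A, B, D}  = {C, E}ᶜ
  |family| = 16
Pass 5 adds nothing — fixpoint reached.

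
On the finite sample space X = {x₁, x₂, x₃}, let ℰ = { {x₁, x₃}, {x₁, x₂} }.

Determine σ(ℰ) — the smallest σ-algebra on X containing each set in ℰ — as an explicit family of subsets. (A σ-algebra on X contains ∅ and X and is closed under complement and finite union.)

Seed the family with ℰ together with ∅ and X: { {}, {x₁, x₂}, {x₁, x₃}, X }.
Iteration 1: 2 new —
  {x₂}  = X∖{x₁, x₃}
  {x₃}  = X∖{x₁, x₂}
  [6 total]
Iteration 2 adds 1:
  {x₂, x₃}  = {x₃} ∪ {x₂}
  [7 total]
Iteration 3: +1 →
  {x₁}  = X∖{x₂, x₃}
  [8 total]
Iteration 4: already closed under ᶜ and ∪.

σ(ℰ) = { {}, {x₁}, {x₂}, {x₃}, {x₁, x₂}, {x₁, x₃}, {x₂, x₃}, X }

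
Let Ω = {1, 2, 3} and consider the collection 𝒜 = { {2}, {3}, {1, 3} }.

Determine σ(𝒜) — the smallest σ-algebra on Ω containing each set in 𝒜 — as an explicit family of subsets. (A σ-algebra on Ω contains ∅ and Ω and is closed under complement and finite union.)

Answer: σ(𝒜) = { {}, {1}, {2}, {3}, {1, 2}, {1, 3}, {2, 3}, Ω }

Check:
Start: 𝒜 ∪ {∅, Ω} = { {}, {2}, {3}, {1, 3}, Ω }.
Round 1: +2 →
  {1, 2}  = complement {3}
  {2, 3}  = {3} ∪ {2}
  [7 total]
Round 2 adds 1:
  {1}  = complement {2, 3}
  [8 total]
Round 3 adds nothing — fixpoint reached.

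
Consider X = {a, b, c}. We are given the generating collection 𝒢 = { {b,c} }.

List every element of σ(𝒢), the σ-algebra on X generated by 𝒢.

σ(𝒢) (4 sets): { {}, {a}, {b,c}, X }

Check:
Begin from { {}, {b,c}, X } (that is, 𝒢 plus ∅ and X).
Iteration 1. New:
  {a}  = ᶜ of {b,c}
  — 4 sets.
Iteration 2: closed — nothing new.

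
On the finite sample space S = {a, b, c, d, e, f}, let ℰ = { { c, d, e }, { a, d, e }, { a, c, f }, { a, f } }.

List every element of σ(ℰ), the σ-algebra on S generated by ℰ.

Start: ℰ ∪ {∅, S} = { {}, { a, f }, { a, c, f }, { a, d, e }, { c, d, e }, S }.
Pass 1 (7 new):
  { a, b, f }  = complement { c, d, e }
  { b, c, f }  = complement { a, d, e }
  { b, d, e }  = complement { a, c, f }
  { a, c, d, e }  = { a, d, e } ∪ { c, d, e }
  { a, d, e, f }  = { a, d, e } ∪ { a, f }
  { b, c, d, e }  = complement { a, f }
  { a, c, d, e, f }  = { a, d, e } ∪ { a, c, f }
  — 13 sets.
Pass 2 (8 new):
  { b }  = complement { a, c, d, e, f }
  { b, c }  = complement { a, d, e, f }
  { b, f }  = complement { a, c, d, e }
  { a, b, c, f }  = { a, c, f } ∪ { b, c, f }
  { a, b, d, e }  = { a, d, e } ∪ { b, d, e }
  { a, b, c, d, e }  = { a, d, e } ∪ { b, c, d, e }
  { a, b, d, e, f }  = { a, d, e } ∪ { a, b, f }
  { b, c, d, e, f }  = { c, d, e } ∪ { b, c, f }
  — 21 sets.
Pass 3 adds 6:
  { a }  = complement { b, c, d, e, f }
  { c }  = complement { a, b, d, e, f }
  { f }  = complement { a, b, c, d, e }
  { c, f }  = complement { a, b, d, e }
  { d, e }  = complement { a, b, c, f }
  { b, d, e, f }  = { b, d, e } ∪ { b, f }
  — 27 sets.
Pass 4. New:
  { a, b }  = { b } ∪ { a }
  { a, c }  = complement { b, d, e, f }
  { a, b, c }  = { b, c } ∪ { a }
  { d, e, f }  = { f } ∪ { d, e }
  { c, d, e, f }  = { c, d, e } ∪ { f }
  — 32 sets.
Pass 5 adds nothing — fixpoint reached.

|σ(ℰ)| = 32.  σ(ℰ) = { {}, { a }, { b }, { c }, { f }, { a, b }, { a, c }, { a, f }, { b, c }, { b, f }, { c, f }, { d, e }, { a, b, c }, { a, b, f }, { a, c, f }, { a, d, e }, { b, c, f }, { b, d, e }, { c, d, e }, { d, e, f }, { a, b, c, f }, { a, b, d, e }, { a, c, d, e }, { a, d, e, f }, { b, c, d, e }, { b, d, e, f }, { c, d, e, f }, { a, b, c, d, e }, { a, b, d, e, f }, { a, c, d, e, f }, { b, c, d, e, f }, S }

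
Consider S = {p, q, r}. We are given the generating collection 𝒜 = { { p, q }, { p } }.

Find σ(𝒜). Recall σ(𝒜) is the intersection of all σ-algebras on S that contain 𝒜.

σ(𝒜) = { ∅, { p }, { q }, { r }, { p, q }, { p, r }, { q, r }, S }

Working:
Begin from { ∅, { p }, { p, q }, S } (that is, 𝒜 plus ∅ and S).
Pass 1: +2 →
  { r }  = ᶜ of { p, q }
  { q, r }  = ᶜ of { p }
  [6 total]
Pass 2. New:
  { p, r }  = { r } ∪ { p }
  [7 total]
Pass 3 adds 1:
  { q }  = ᶜ of { p, r }
  [8 total]
After Pass 4 the family is unchanged; done.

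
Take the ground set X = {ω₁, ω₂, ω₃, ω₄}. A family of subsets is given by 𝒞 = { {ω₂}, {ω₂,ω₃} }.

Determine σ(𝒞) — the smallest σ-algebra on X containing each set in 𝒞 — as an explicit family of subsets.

Start: 𝒞 ∪ {∅, X} = { {}, {ω₂}, {ω₂,ω₃}, X }.
Pass 1: 2 new —
  {ω₁,ω₄}  = {ω₂,ω₃}ᶜ
  {ω₁,ω₃,ω₄}  = {ω₂}ᶜ
Pass 2: +1 →
  {ω₁,ω₂,ω₄}  = {ω₁,ω₄} ∪ {ω₂}
Pass 3: +1 →
  {ω₃}  = {ω₁,ω₂,ω₄}ᶜ
Pass 4 adds nothing — fixpoint reached.

Therefore σ(𝒞) = { {}, {ω₂}, {ω₃}, {ω₁,ω₄}, {ω₂,ω₃}, {ω₁,ω₂,ω₄}, {ω₁,ω₃,ω₄}, X } (|σ(𝒞)| = 8).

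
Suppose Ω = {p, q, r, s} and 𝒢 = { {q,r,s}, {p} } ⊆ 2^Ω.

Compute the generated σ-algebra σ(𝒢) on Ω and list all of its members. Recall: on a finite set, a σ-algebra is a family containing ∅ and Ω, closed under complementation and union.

Begin from { {}, {p}, {q,r,s}, Ω } (that is, 𝒢 plus ∅ and Ω).
Round 1 adds nothing — fixpoint reached.

Therefore σ(𝒢) = { {}, {p}, {q,r,s}, Ω } (|σ(𝒢)| = 4).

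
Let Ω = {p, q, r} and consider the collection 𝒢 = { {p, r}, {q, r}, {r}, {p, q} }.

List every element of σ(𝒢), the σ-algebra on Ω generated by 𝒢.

Take S₀ = 𝒢 ∪ {∅, Ω} = { {}, {r}, {p, q}, {p, r}, {q, r}, Ω }.
Round 1 (2 new):
  {p}  = complement {q, r}
  {q}  = complement {p, r}
  [8 total]
Round 2 adds nothing — fixpoint reached.

Therefore σ(𝒢) = { {}, {p}, {q}, {r}, {p, q}, {p, r}, {q, r}, Ω } (|σ(𝒢)| = 8).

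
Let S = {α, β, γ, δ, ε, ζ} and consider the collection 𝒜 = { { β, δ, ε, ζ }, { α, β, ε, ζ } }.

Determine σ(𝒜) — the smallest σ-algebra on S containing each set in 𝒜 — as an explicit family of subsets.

|σ(𝒜)| = 16.  σ(𝒜) = { {}, { α }, { γ }, { δ }, { α, γ }, { α, δ }, { γ, δ }, { α, γ, δ }, { β, ε, ζ }, { α, β, ε, ζ }, { β, γ, ε, ζ }, { β, δ, ε, ζ }, { α, β, γ, ε, ζ }, { α, β, δ, ε, ζ }, { β, γ, δ, ε, ζ }, S }

Derivation:
Begin from { {}, { α, β, ε, ζ }, { β, δ, ε, ζ }, S } (that is, 𝒜 plus ∅ and S).
Pass 1 adds 3:
  { α, γ }  = ᶜ of { β, δ, ε, ζ }
  { γ, δ }  = ᶜ of { α, β, ε, ζ }
  { α, β, δ, ε, ζ }  = { β, δ, ε, ζ } ∪ { α, β, ε, ζ }
  (now 7)
Pass 2 adds 4:
  { γ }  = ᶜ of { α, β, δ, ε, ζ }
  { α, γ, δ }  = { γ, δ } ∪ { α, γ }
  { α, β, γ, ε, ζ }  = { α, γ } ∪ { α, β, ε, ζ }
  { β, γ, δ, ε, ζ }  = { γ, δ } ∪ { β, δ, ε, ζ }
  (now 11)
Pass 3 (3 new):
  { α }  = ᶜ of { β, γ, δ, ε, ζ }
  { δ }  = ᶜ of { α, β, γ, ε, ζ }
  { β, ε, ζ }  = ᶜ of { α, γ, δ }
  (now 14)
Pass 4: 2 new —
  { α, δ }  = { α } ∪ { δ }
  { β, γ, ε, ζ }  = { γ } ∪ { β, ε, ζ }
  (now 16)
Pass 5: stable.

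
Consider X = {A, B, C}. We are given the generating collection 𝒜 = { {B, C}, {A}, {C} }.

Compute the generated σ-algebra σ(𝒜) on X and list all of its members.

σ(𝒜) (8 sets): { {}, {A}, {B}, {C}, {A, B}, {A, C}, {B, C}, X }

Derivation:
Initial family (5 sets): { {}, {A}, {C}, {B, C}, X }.
Pass 1: 2 new —
  {A, B}  = ᶜ of {C}
  {A, C}  = {C} ∪ {A}
  |family| = 7
Pass 2: +1 →
  {B}  = ᶜ of {A, C}
  |family| = 8
Pass 3 adds nothing — fixpoint reached.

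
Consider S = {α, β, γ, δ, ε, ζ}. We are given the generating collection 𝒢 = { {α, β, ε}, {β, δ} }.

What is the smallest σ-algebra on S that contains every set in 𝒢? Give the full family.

Answer: σ(𝒢) = { {}, {β}, {δ}, {α, ε}, {β, δ}, {γ, ζ}, {α, β, ε}, {α, δ, ε}, {β, γ, ζ}, {γ, δ, ζ}, {α, β, δ, ε}, {α, γ, ε, ζ}, {β, γ, δ, ζ}, {α, β, γ, ε, ζ}, {α, γ, δ, ε, ζ}, S }

Check:
Begin from { {}, {β, δ}, {α, β, ε}, S } (that is, 𝒢 plus ∅ and S).
Round 1 adds 3:
  {γ, δ, ζ}  = ᶜ of {α, β, ε}
  {α, β, δ, ε}  = {α, β, ε} ∪ {β, δ}
  {α, γ, ε, ζ}  = ᶜ of {β, δ}
  |family| = 7
Round 2 (4 new):
  {γ, ζ}  = ᶜ of {α, β, δ, ε}
  {β, γ, δ, ζ}  = {γ, δ, ζ} ∪ {β, δ}
  {α, β, γ, ε, ζ}  = {α, γ, ε, ζ} ∪ {α, β, ε}
  {α, γ, δ, ε, ζ}  = {α, γ, ε, ζ} ∪ {γ, δ, ζ}
  |family| = 11
Round 3 adds 3:
  {β}  = ᶜ of {α, γ, δ, ε, ζ}
  {δ}  = ᶜ of {α, β, γ, ε, ζ}
  {α, ε}  = ᶜ of {β, γ, δ, ζ}
  |family| = 14
Round 4 adds 2:
  {α, δ, ε}  = {α, ε} ∪ {δ}
  {β, γ, ζ}  = {γ, ζ} ∪ {β}
  |family| = 16
Round 5: closed — nothing new.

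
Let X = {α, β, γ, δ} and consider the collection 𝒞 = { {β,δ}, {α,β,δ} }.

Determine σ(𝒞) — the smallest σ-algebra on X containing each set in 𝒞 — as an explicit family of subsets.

Begin from { {}, {β,δ}, {α,β,δ}, X } (that is, 𝒞 plus ∅ and X).
Round 1 adds 2:
  {γ}  = {α,β,δ}ᶜ
  {α,γ}  = {β,δ}ᶜ
Round 2. New:
  {β,γ,δ}  = {γ} ∪ {β,δ}
Round 3 adds 1:
  {α}  = {β,γ,δ}ᶜ
Round 4: stable.

Therefore σ(𝒞) = { {}, {α}, {γ}, {α,γ}, {β,δ}, {α,β,δ}, {β,γ,δ}, X } (|σ(𝒞)| = 8).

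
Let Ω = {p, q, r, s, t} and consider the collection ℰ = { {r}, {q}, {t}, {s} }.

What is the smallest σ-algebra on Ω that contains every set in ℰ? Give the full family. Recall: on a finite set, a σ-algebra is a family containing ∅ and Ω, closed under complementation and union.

|σ(ℰ)| = 32.  σ(ℰ) = { ∅, {p}, {q}, {r}, {s}, {t}, {p,q}, {p,r}, {p,s}, {p,t}, {q,r}, {q,s}, {q,t}, {r,s}, {r,t}, {s,t}, {p,q,r}, {p,q,s}, {p,q,t}, {p,r,s}, {p,r,t}, {p,s,t}, {q,r,s}, {q,r,t}, {q,s,t}, {r,s,t}, {p,q,r,s}, {p,q,r,t}, {p,q,s,t}, {p,r,s,t}, {q,r,s,t}, Ω }

Derivation:
Take S₀ = ℰ ∪ {∅, Ω} = { ∅, {q}, {r}, {s}, {t}, Ω }.
Step 1: 10 new —
  {q,r}  = {r} ∪ {q}
  {q,s}  = {s} ∪ {q}
  {q,t}  = {q} ∪ {t}
  {r,s}  = {r} ∪ {s}
  {r,t}  = {r} ∪ {t}
  {s,t}  = {s} ∪ {t}
  {p,q,r,s}  = ᶜ of {t}
  {p,q,r,t}  = ᶜ of {s}
  {p,q,s,t}  = ᶜ of {r}
  {p,r,s,t}  = ᶜ of {q}
Step 2. New:
  {p,q,r}  = ᶜ of {s,t}
  {p,q,s}  = ᶜ of {r,t}
  {p,q,t}  = ᶜ of {r,s}
  {p,r,s}  = ᶜ of {q,t}
  {p,r,t}  = ᶜ of {q,s}
  {p,s,t}  = ᶜ of {q,r}
  {q,r,s}  = {r,s} ∪ {q}
  {q,r,t}  = {q,t} ∪ {r}
  {q,s,t}  = {q,t} ∪ {s,t}
  {r,s,t}  = {r,s} ∪ {t}
  {q,r,s,t}  = {q,t} ∪ {r,s}
Step 3: +5 →
  {p}  = ᶜ of {q,r,s,t}
  {p,q}  = ᶜ of {r,s,t}
  {p,r}  = ᶜ of {q,s,t}
  {p,s}  = ᶜ of {q,r,t}
  {p,t}  = ᶜ of {q,r,s}
Step 4: stable.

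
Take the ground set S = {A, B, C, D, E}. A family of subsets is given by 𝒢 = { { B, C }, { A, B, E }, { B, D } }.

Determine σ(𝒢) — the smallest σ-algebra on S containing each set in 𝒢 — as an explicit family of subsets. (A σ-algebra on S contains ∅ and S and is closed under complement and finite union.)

Take S₀ = 𝒢 ∪ {∅, S} = { {  }, { B, C }, { B, D }, { A, B, E }, S }.
Round 1: +6 →
  { C, D }  = S∖{ A, B, E }
  { A, C, E }  = S∖{ B, D }
  { A, D, E }  = S∖{ B, C }
  { B, C, D }  = { B, C } ∪ { B, D }
  { A, B, C, E }  = { A, B, E } ∪ { B, C }
  { A, B, D, E }  = { A, B, E } ∪ { B, D }
  (now 11)
Round 2: 4 new —
  { C }  = S∖{ A, B, D, E }
  { D }  = S∖{ A, B, C, E }
  { A, E }  = S∖{ B, C, D }
  { A, C, D, E }  = { A, D, E } ∪ { C, D }
  (now 15)
Round 3 adds 1:
  { B }  = S∖{ A, C, D, E }
  (now 16)
Round 4 adds nothing — fixpoint reached.

Therefore σ(𝒢) = { {  }, { B }, { C }, { D }, { A, E }, { B, C }, { B, D }, { C, D }, { A, B, E }, { A, C, E }, { A, D, E }, { B, C, D }, { A, B, C, E }, { A, B, D, E }, { A, C, D, E }, S } (|σ(𝒢)| = 16).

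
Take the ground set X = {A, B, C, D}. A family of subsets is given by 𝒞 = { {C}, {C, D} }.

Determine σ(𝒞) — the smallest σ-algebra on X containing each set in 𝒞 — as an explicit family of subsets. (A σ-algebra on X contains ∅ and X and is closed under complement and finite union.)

Seed the family with 𝒞 together with ∅ and X: { ∅, {C}, {C, D}, X }.
Step 1: +2 →
  {A, B}  = complement {C, D}
  {A, B, D}  = complement {C}
Step 2. New:
  {A, B, C}  = {C} ∪ {A, B}
Step 3 (1 new):
  {D}  = complement {A, B, C}
Step 4: closed — nothing new.

Therefore σ(𝒞) = { ∅, {C}, {D}, {A, B}, {C, D}, {A, B, C}, {A, B, D}, X } (|σ(𝒞)| = 8).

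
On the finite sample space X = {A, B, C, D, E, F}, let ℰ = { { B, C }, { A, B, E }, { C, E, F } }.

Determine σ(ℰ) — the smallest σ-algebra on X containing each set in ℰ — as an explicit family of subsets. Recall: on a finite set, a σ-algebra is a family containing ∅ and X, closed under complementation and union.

σ(ℰ) (64 sets): { {}, { A }, { B }, { C }, { D }, { E }, { F }, { A, B }, { A, C }, { A, D }, { A, E }, { A, F }, { B, C }, { B, D }, { B, E }, { B, F }, { C, D }, { C, E }, { C, F }, { D, E }, { D, F }, { E, F }, { A, B, C }, { A, B, D }, { A, B, E }, { A, B, F }, { A, C, D }, { A, C, E }, { A, C, F }, { A, D, E }, { A, D, F }, { A, E, F }, { B, C, D }, { B, C, E }, { B, C, F }, { B, D, E }, { B, D, F }, { B, E, F }, { C, D, E }, { C, D, F }, { C, E, F }, { D, E, F }, { A, B, C, D }, { A, B, C, E }, { A, B, C, F }, { A, B, D, E }, { A, B, D, F }, { A, B, E, F }, { A, C, D, E }, { A, C, D, F }, { A, C, E, F }, { A, D, E, F }, { B, C, D, E }, { B, C, D, F }, { B, C, E, F }, { B, D, E, F }, { C, D, E, F }, { A, B, C, D, E }, { A, B, C, D, F }, { A, B, C, E, F }, { A, B, D, E, F }, { A, C, D, E, F }, { B, C, D, E, F }, X }

Working:
Begin from { {}, { B, C }, { A, B, E }, { C, E, F }, X } (that is, ℰ plus ∅ and X).
Pass 1 adds 6:
  { A, B, D }  = { C, E, F }ᶜ
  { C, D, F }  = { A, B, E }ᶜ
  { A, B, C, E }  = { A, B, E } ∪ { B, C }
  { A, D, E, F }  = { B, C }ᶜ
  { B, C, E, F }  = { B, C } ∪ { C, E, F }
  { A, B, C, E, F }  = { A, B, E } ∪ { C, E, F }
  — 11 sets.
Pass 2: 12 new —
  { D }  = { A, B, C, E, F }ᶜ
  { A, D }  = { B, C, E, F }ᶜ
  { D, F }  = { A, B, C, E }ᶜ
  { A, B, C, D }  = { A, B, D } ∪ { B, C }
  { A, B, D, E }  = { A, B, D } ∪ { A, B, E }
  { B, C, D, F }  = { B, C } ∪ { C, D, F }
  { C, D, E, F }  = { C, E, F } ∪ { C, D, F }
  { A, B, C, D, E }  = { A, B, D } ∪ { A, B, C, E }
  { A, B, C, D, F }  = { A, B, D } ∪ { C, D, F }
  { A, B, D, E, F }  = { A, D, E, F } ∪ { A, B, D }
  { A, C, D, E, F }  = { A, D, E, F } ∪ { C, E, F }
  { B, C, D, E, F }  = { C, D, F } ∪ { B, C, E, F }
  — 23 sets.
Pass 3. New:
  { A }  = { B, C, D, E, F }ᶜ
  { B }  = { A, C, D, E, F }ᶜ
  { C }  = { A, B, D, E, F }ᶜ
  { E }  = { A, B, C, D, F }ᶜ
  { F }  = { A, B, C, D, E }ᶜ
  { A, B }  = { C, D, E, F }ᶜ
  { A, E }  = { B, C, D, F }ᶜ
  { C, F }  = { A, B, D, E }ᶜ
  { E, F }  = { A, B, C, D }ᶜ
  { A, D, F }  = { A, D } ∪ { D, F }
  { B, C, D }  = { B, C } ∪ { D }
  { A, B, D, F }  = { D, F } ∪ { A, B, D }
  { A, C, D, F }  = { A, D } ∪ { C, D, F }
  — 36 sets.
Pass 4: +24 →
  { A, C }  = { A } ∪ { C }
  { A, F }  = { A } ∪ { F }
  { B, D }  = { B } ∪ { D }
  { B, E }  = { A, C, D, F }ᶜ
  { B, F }  = { B } ∪ { F }
  { C, D }  = { C } ∪ { D }
  { C, E }  = { A, B, D, F }ᶜ
  { D, E }  = { E } ∪ { D }
  { A, B, C }  = { A, B } ∪ { C }
  { A, B, F }  = { A, B } ∪ { F }
  { A, C, D }  = { C } ∪ { A, D }
  { A, C, E }  = { C } ∪ { A, E }
  { A, C, F }  = { A } ∪ { C, F }
  { A, D, E }  = { E } ∪ { A, D }
  { A, E, F }  = { B, C, D }ᶜ
  { B, C, E }  = { A, D, F }ᶜ
  { B, C, F }  = { B } ∪ { C, F }
  { B, D, F }  = { B } ∪ { D, F }
  { B, E, F }  = { E, F } ∪ { B }
  { D, E, F }  = { E, F } ∪ { D }
  { A, B, C, F }  = { A, B } ∪ { C, F }
  { A, B, E, F }  = { E, F } ∪ { A, B }
  { A, C, E, F }  = { A } ∪ { C, E, F }
  { B, C, D, E }  = { B, C, D } ∪ { E }
  — 60 sets.
Pass 5. New:
  { B, D, E }  = { A, C, F }ᶜ
  { C, D, E }  = { A, B, F }ᶜ
  { A, C, D, E }  = { B, F }ᶜ
  { B, D, E, F }  = { A, C }ᶜ
  — 64 sets.
Pass 6: stable.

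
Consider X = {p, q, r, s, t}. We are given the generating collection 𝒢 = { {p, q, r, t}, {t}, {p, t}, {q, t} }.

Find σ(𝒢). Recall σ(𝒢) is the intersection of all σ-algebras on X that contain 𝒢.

|σ(𝒢)| = 32.  σ(𝒢) = { {}, {p}, {q}, {r}, {s}, {t}, {p, q}, {p, r}, {p, s}, {p, t}, {q, r}, {q, s}, {q, t}, {r, s}, {r, t}, {s, t}, {p, q, r}, {p, q, s}, {p, q, t}, {p, r, s}, {p, r, t}, {p, s, t}, {q, r, s}, {q, r, t}, {q, s, t}, {r, s, t}, {p, q, r, s}, {p, q, r, t}, {p, q, s, t}, {p, r, s, t}, {q, r, s, t}, X }

Working:
Begin from { {}, {t}, {p, t}, {q, t}, {p, q, r, t}, X } (that is, 𝒢 plus ∅ and X).
Step 1 adds 5:
  {s}  = X∖{p, q, r, t}
  {p, q, t}  = {q, t} ∪ {p, t}
  {p, r, s}  = X∖{q, t}
  {q, r, s}  = X∖{p, t}
  {p, q, r, s}  = X∖{t}
  [11 total]
Step 2: 7 new —
  {r, s}  = X∖{p, q, t}
  {s, t}  = {t} ∪ {s}
  {p, s, t}  = {p, t} ∪ {s}
  {q, s, t}  = {q, t} ∪ {s}
  {p, q, s, t}  = {p, q, t} ∪ {s}
  {p, r, s, t}  = {t} ∪ {p, r, s}
  {q, r, s, t}  = {q, t} ∪ {q, r, s}
  [18 total]
Step 3 adds 7:
  {p}  = X∖{q, r, s, t}
  {q}  = X∖{p, r, s, t}
  {r}  = X∖{p, q, s, t}
  {p, r}  = X∖{q, s, t}
  {q, r}  = X∖{p, s, t}
  {p, q, r}  = X∖{s, t}
  {r, s, t}  = {s, t} ∪ {r, s}
  [25 total]
Step 4: +6 →
  {p, q}  = X∖{r, s, t}
  {p, s}  = {s} ∪ {p}
  {q, s}  = {q} ∪ {s}
  {r, t}  = {t} ∪ {r}
  {p, r, t}  = {t} ∪ {p, r}
  {q, r, t}  = {q, t} ∪ {r}
  [31 total]
Step 5. New:
  {p, q, s}  = X∖{r, t}
  [32 total]
Step 6: stable.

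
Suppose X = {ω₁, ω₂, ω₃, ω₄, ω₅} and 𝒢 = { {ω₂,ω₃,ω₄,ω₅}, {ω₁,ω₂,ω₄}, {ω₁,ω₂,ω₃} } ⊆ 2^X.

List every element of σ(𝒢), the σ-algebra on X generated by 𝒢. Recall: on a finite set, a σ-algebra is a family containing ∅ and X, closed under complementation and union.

σ(𝒢) = { {}, {ω₁}, {ω₂}, {ω₃}, {ω₄}, {ω₅}, {ω₁,ω₂}, {ω₁,ω₃}, {ω₁,ω₄}, {ω₁,ω₅}, {ω₂,ω₃}, {ω₂,ω₄}, {ω₂,ω₅}, {ω₃,ω₄}, {ω₃,ω₅}, {ω₄,ω₅}, {ω₁,ω₂,ω₃}, {ω₁,ω₂,ω₄}, {ω₁,ω₂,ω₅}, {ω₁,ω₃,ω₄}, {ω₁,ω₃,ω₅}, {ω₁,ω₄,ω₅}, {ω₂,ω₃,ω₄}, {ω₂,ω₃,ω₅}, {ω₂,ω₄,ω₅}, {ω₃,ω₄,ω₅}, {ω₁,ω₂,ω₃,ω₄}, {ω₁,ω₂,ω₃,ω₅}, {ω₁,ω₂,ω₄,ω₅}, {ω₁,ω₃,ω₄,ω₅}, {ω₂,ω₃,ω₄,ω₅}, X }

Derivation:
Take S₀ = 𝒢 ∪ {∅, X} = { {}, {ω₁,ω₂,ω₃}, {ω₁,ω₂,ω₄}, {ω₂,ω₃,ω₄,ω₅}, X }.
Round 1: 4 new —
  {ω₁}  = ᶜ of {ω₂,ω₃,ω₄,ω₅}
  {ω₃,ω₅}  = ᶜ of {ω₁,ω₂,ω₄}
  {ω₄,ω₅}  = ᶜ of {ω₁,ω₂,ω₃}
  {ω₁,ω₂,ω₃,ω₄}  = {ω₁,ω₂,ω₃} ∪ {ω₁,ω₂,ω₄}
  [9 total]
Round 2 (6 new):
  {ω₅}  = ᶜ of {ω₁,ω₂,ω₃,ω₄}
  {ω₁,ω₃,ω₅}  = {ω₃,ω₅} ∪ {ω₁}
  {ω₁,ω₄,ω₅}  = {ω₄,ω₅} ∪ {ω₁}
  {ω₃,ω₄,ω₅}  = {ω₄,ω₅} ∪ {ω₃,ω₅}
  {ω₁,ω₂,ω₃,ω₅}  = {ω₁,ω₂,ω₃} ∪ {ω₃,ω₅}
  {ω₁,ω₂,ω₄,ω₅}  = {ω₁,ω₂,ω₄} ∪ {ω₄,ω₅}
  [15 total]
Round 3 (7 new):
  {ω₃}  = ᶜ of {ω₁,ω₂,ω₄,ω₅}
  {ω₄}  = ᶜ of {ω₁,ω₂,ω₃,ω₅}
  {ω₁,ω₂}  = ᶜ of {ω₃,ω₄,ω₅}
  {ω₁,ω₅}  = {ω₅} ∪ {ω₁}
  {ω₂,ω₃}  = ᶜ of {ω₁,ω₄,ω₅}
  {ω₂,ω₄}  = ᶜ of {ω₁,ω₃,ω₅}
  {ω₁,ω₃,ω₄,ω₅}  = {ω₄,ω₅} ∪ {ω₁,ω₃,ω₅}
  [22 total]
Round 4 (8 new):
  {ω₂}  = ᶜ of {ω₁,ω₃,ω₄,ω₅}
  {ω₁,ω₃}  = {ω₃} ∪ {ω₁}
  {ω₁,ω₄}  = {ω₄} ∪ {ω₁}
  {ω₃,ω₄}  = {ω₃} ∪ {ω₄}
  {ω₁,ω₂,ω₅}  = {ω₁,ω₅} ∪ {ω₁,ω₂}
  {ω₂,ω₃,ω₄}  = ᶜ of {ω₁,ω₅}
  {ω₂,ω₃,ω₅}  = {ω₃,ω₅} ∪ {ω₂,ω₃}
  {ω₂,ω₄,ω₅}  = {ω₄,ω₅} ∪ {ω₂,ω₄}
  [30 total]
Round 5. New:
  {ω₂,ω₅}  = {ω₂} ∪ {ω₅}
  {ω₁,ω₃,ω₄}  = {ω₃,ω₄} ∪ {ω₁,ω₄}
  [32 total]
Round 6: closed — nothing new.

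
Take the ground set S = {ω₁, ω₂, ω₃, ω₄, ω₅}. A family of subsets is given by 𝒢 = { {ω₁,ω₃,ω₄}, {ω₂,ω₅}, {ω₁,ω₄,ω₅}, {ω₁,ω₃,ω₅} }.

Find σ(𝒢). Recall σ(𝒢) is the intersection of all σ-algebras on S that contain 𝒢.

Answer: σ(𝒢) = { ∅, {ω₁}, {ω₂}, {ω₃}, {ω₄}, {ω₅}, {ω₁,ω₂}, {ω₁,ω₃}, {ω₁,ω₄}, {ω₁,ω₅}, {ω₂,ω₃}, {ω₂,ω₄}, {ω₂,ω₅}, {ω₃,ω₄}, {ω₃,ω₅}, {ω₄,ω₅}, {ω₁,ω₂,ω₃}, {ω₁,ω₂,ω₄}, {ω₁,ω₂,ω₅}, {ω₁,ω₃,ω₄}, {ω₁,ω₃,ω₅}, {ω₁,ω₄,ω₅}, {ω₂,ω₃,ω₄}, {ω₂,ω₃,ω₅}, {ω₂,ω₄,ω₅}, {ω₃,ω₄,ω₅}, {ω₁,ω₂,ω₃,ω₄}, {ω₁,ω₂,ω₃,ω₅}, {ω₁,ω₂,ω₄,ω₅}, {ω₁,ω₃,ω₄,ω₅}, {ω₂,ω₃,ω₄,ω₅}, S }

Derivation:
Initial family (6 sets): { ∅, {ω₂,ω₅}, {ω₁,ω₃,ω₄}, {ω₁,ω₃,ω₅}, {ω₁,ω₄,ω₅}, S }.
Step 1 adds 5:
  {ω₂,ω₃}  = ᶜ of {ω₁,ω₄,ω₅}
  {ω₂,ω₄}  = ᶜ of {ω₁,ω₃,ω₅}
  {ω₁,ω₂,ω₃,ω₅}  = {ω₂,ω₅} ∪ {ω₁,ω₃,ω₅}
  {ω₁,ω₂,ω₄,ω₅}  = {ω₁,ω₄,ω₅} ∪ {ω₂,ω₅}
  {ω₁,ω₃,ω₄,ω₅}  = {ω₁,ω₄,ω₅} ∪ {ω₁,ω₃,ω₄}
  |family| = 11
Step 2 (7 new):
  {ω₂}  = ᶜ of {ω₁,ω₃,ω₄,ω₅}
  {ω₃}  = ᶜ of {ω₁,ω₂,ω₄,ω₅}
  {ω₄}  = ᶜ of {ω₁,ω₂,ω₃,ω₅}
  {ω₂,ω₃,ω₄}  = {ω₂,ω₃} ∪ {ω₂,ω₄}
  {ω₂,ω₃,ω₅}  = {ω₂,ω₅} ∪ {ω₂,ω₃}
  {ω₂,ω₄,ω₅}  = {ω₂,ω₅} ∪ {ω₂,ω₄}
  {ω₁,ω₂,ω₃,ω₄}  = {ω₁,ω₃,ω₄} ∪ {ω₂,ω₃}
  |family| = 18
Step 3: 6 new —
  {ω₅}  = ᶜ of {ω₁,ω₂,ω₃,ω₄}
  {ω₁,ω₃}  = ᶜ of {ω₂,ω₄,ω₅}
  {ω₁,ω₄}  = ᶜ of {ω₂,ω₃,ω₅}
  {ω₁,ω₅}  = ᶜ of {ω₂,ω₃,ω₄}
  {ω₃,ω₄}  = {ω₃} ∪ {ω₄}
  {ω₂,ω₃,ω₄,ω₅}  = {ω₃} ∪ {ω₂,ω₄,ω₅}
  |family| = 24
Step 4: +7 →
  {ω₁}  = ᶜ of {ω₂,ω₃,ω₄,ω₅}
  {ω₃,ω₅}  = {ω₅} ∪ {ω₃}
  {ω₄,ω₅}  = {ω₅} ∪ {ω₄}
  {ω₁,ω₂,ω₃}  = {ω₂} ∪ {ω₁,ω₃}
  {ω₁,ω₂,ω₄}  = {ω₂} ∪ {ω₁,ω₄}
  {ω₁,ω₂,ω₅}  = ᶜ of {ω₃,ω₄}
  {ω₃,ω₄,ω₅}  = {ω₃,ω₄} ∪ {ω₅}
  |family| = 31
Step 5 (1 new):
  {ω₁,ω₂}  = ᶜ of {ω₃,ω₄,ω₅}
  |family| = 32
After Step 6 the family is unchanged; done.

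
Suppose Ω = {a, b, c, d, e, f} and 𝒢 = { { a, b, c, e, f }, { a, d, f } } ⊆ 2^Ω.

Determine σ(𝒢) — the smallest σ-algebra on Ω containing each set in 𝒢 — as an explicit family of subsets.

σ(𝒢) = { ∅, { d }, { a, f }, { a, d, f }, { b, c, e }, { b, c, d, e }, { a, b, c, e, f }, Ω }

Working:
Begin from { ∅, { a, d, f }, { a, b, c, e, f }, Ω } (that is, 𝒢 plus ∅ and Ω).
Iteration 1 adds 2:
  { d }  = Ω∖{ a, b, c, e, f }
  { b, c, e }  = Ω∖{ a, d, f }
  [6 total]
Iteration 2 (1 new):
  { b, c, d, e }  = { b, c, e } ∪ { d }
  [7 total]
Iteration 3. New:
  { a, f }  = Ω∖{ b, c, d, e }
  [8 total]
Iteration 4: no new sets; the family is a σ-algebra.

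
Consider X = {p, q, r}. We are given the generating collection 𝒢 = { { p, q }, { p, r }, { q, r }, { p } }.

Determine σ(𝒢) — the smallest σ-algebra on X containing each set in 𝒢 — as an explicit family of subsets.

Answer: σ(𝒢) = { {  }, { p }, { q }, { r }, { p, q }, { p, r }, { q, r }, X }

Derivation:
Seed the family with 𝒢 together with ∅ and X: { {  }, { p }, { p, q }, { p, r }, { q, r }, X }.
Pass 1: +2 →
  { q }  = { p, r }ᶜ
  { r }  = { p, q }ᶜ
  (now 8)
After Pass 2 the family is unchanged; done.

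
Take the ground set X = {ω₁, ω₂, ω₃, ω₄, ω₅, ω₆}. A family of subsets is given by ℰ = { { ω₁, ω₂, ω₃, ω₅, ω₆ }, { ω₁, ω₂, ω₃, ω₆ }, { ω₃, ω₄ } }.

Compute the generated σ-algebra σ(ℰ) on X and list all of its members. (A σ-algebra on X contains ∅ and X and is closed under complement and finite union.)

Initial family (5 sets): { {}, { ω₃, ω₄ }, { ω₁, ω₂, ω₃, ω₆ }, { ω₁, ω₂, ω₃, ω₅, ω₆ }, X }.
Step 1 (4 new):
  { ω₄ }  = ᶜ of { ω₁, ω₂, ω₃, ω₅, ω₆ }
  { ω₄, ω₅ }  = ᶜ of { ω₁, ω₂, ω₃, ω₆ }
  { ω₁, ω₂, ω₅, ω₆ }  = ᶜ of { ω₃, ω₄ }
  { ω₁, ω₂, ω₃, ω₄, ω₆ }  = { ω₃, ω₄ } ∪ { ω₁, ω₂, ω₃, ω₆ }
Step 2: +3 →
  { ω₅ }  = ᶜ of { ω₁, ω₂, ω₃, ω₄, ω₆ }
  { ω₃, ω₄, ω₅ }  = { ω₃, ω₄ } ∪ { ω₄, ω₅ }
  { ω₁, ω₂, ω₄, ω₅, ω₆ }  = { ω₄, ω₅ } ∪ { ω₁, ω₂, ω₅, ω₆ }
Step 3: 2 new —
  { ω₃ }  = ᶜ of { ω₁, ω₂, ω₄, ω₅, ω₆ }
  { ω₁, ω₂, ω₆ }  = ᶜ of { ω₃, ω₄, ω₅ }
Step 4: +2 →
  { ω₃, ω₅ }  = { ω₃ } ∪ { ω₅ }
  { ω₁, ω₂, ω₄, ω₆ }  = { ω₄ } ∪ { ω₁, ω₂, ω₆ }
After Step 5 the family is unchanged; done.

Therefore σ(ℰ) = { {}, { ω₃ }, { ω₄ }, { ω₅ }, { ω₃, ω₄ }, { ω₃, ω₅ }, { ω₄, ω₅ }, { ω₁, ω₂, ω₆ }, { ω₃, ω₄, ω₅ }, { ω₁, ω₂, ω₃, ω₆ }, { ω₁, ω₂, ω₄, ω₆ }, { ω₁, ω₂, ω₅, ω₆ }, { ω₁, ω₂, ω₃, ω₄, ω₆ }, { ω₁, ω₂, ω₃, ω₅, ω₆ }, { ω₁, ω₂, ω₄, ω₅, ω₆ }, X } (|σ(ℰ)| = 16).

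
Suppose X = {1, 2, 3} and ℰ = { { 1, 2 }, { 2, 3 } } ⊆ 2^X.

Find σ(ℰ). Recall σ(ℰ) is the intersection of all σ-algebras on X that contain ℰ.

Start: ℰ ∪ {∅, X} = { {}, { 1, 2 }, { 2, 3 }, X }.
Iteration 1. New:
  { 1 }  = X∖{ 2, 3 }
  { 3 }  = X∖{ 1, 2 }
  — 6 sets.
Iteration 2 (1 new):
  { 1, 3 }  = { 3 } ∪ { 1 }
  — 7 sets.
Iteration 3 (1 new):
  { 2 }  = X∖{ 1, 3 }
  — 8 sets.
Iteration 4: no new sets; the family is a σ-algebra.

|σ(ℰ)| = 8.  σ(ℰ) = { {}, { 1 }, { 2 }, { 3 }, { 1, 2 }, { 1, 3 }, { 2, 3 }, X }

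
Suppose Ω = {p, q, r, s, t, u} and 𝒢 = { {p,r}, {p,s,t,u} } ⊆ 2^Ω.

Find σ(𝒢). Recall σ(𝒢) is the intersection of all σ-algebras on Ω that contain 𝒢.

Seed the family with 𝒢 together with ∅ and Ω: { {}, {p,r}, {p,s,t,u}, Ω }.
Step 1: 3 new —
  {q,r}  = {p,s,t,u}ᶜ
  {q,s,t,u}  = {p,r}ᶜ
  {p,r,s,t,u}  = {p,s,t,u} ∪ {p,r}
Step 2 (4 new):
  {q}  = {p,r,s,t,u}ᶜ
  {p,q,r}  = {q,r} ∪ {p,r}
  {p,q,s,t,u}  = {q,s,t,u} ∪ {p,s,t,u}
  {q,r,s,t,u}  = {q,s,t,u} ∪ {q,r}
Step 3 adds 3:
  {p}  = {q,r,s,t,u}ᶜ
  {r}  = {p,q,s,t,u}ᶜ
  {s,t,u}  = {p,q,r}ᶜ
Step 4 adds 2:
  {p,q}  = {q} ∪ {p}
  {r,s,t,u}  = {r} ∪ {s,t,u}
Step 5: closed — nothing new.

|σ(𝒢)| = 16.  σ(𝒢) = { {}, {p}, {q}, {r}, {p,q}, {p,r}, {q,r}, {p,q,r}, {s,t,u}, {p,s,t,u}, {q,s,t,u}, {r,s,t,u}, {p,q,s,t,u}, {p,r,s,t,u}, {q,r,s,t,u}, Ω }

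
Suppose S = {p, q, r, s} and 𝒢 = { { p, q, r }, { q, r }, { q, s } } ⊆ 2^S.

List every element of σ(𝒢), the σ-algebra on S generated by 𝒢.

Start: 𝒢 ∪ {∅, S} = { ∅, { q, r }, { q, s }, { p, q, r }, S }.
Round 1 adds 4:
  { s }  = S∖{ p, q, r }
  { p, r }  = S∖{ q, s }
  { p, s }  = S∖{ q, r }
  { q, r, s }  = { q, r } ∪ { q, s }
  [9 total]
Round 2: 3 new —
  { p }  = S∖{ q, r, s }
  { p, q, s }  = { p, s } ∪ { q, s }
  { p, r, s }  = { p, s } ∪ { p, r }
  [12 total]
Round 3: 2 new —
  { q }  = S∖{ p, r, s }
  { r }  = S∖{ p, q, s }
  [14 total]
Round 4. New:
  { p, q }  = { q } ∪ { p }
  { r, s }  = { r } ∪ { s }
  [16 total]
Round 5: stable.

Hence σ(𝒢) has 16 members: { ∅, { p }, { q }, { r }, { s }, { p, q }, { p, r }, { p, s }, { q, r }, { q, s }, { r, s }, { p, q, r }, { p, q, s }, { p, r, s }, { q, r, s }, S }.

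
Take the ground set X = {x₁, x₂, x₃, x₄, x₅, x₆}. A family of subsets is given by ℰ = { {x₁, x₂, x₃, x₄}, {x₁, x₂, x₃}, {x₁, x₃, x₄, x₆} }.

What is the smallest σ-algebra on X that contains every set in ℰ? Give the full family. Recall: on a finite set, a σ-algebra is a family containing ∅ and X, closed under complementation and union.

σ(ℰ) (32 sets): { ∅, {x₂}, {x₄}, {x₅}, {x₆}, {x₁, x₃}, {x₂, x₄}, {x₂, x₅}, {x₂, x₆}, {x₄, x₅}, {x₄, x₆}, {x₅, x₆}, {x₁, x₂, x₃}, {x₁, x₃, x₄}, {x₁, x₃, x₅}, {x₁, x₃, x₆}, {x₂, x₄, x₅}, {x₂, x₄, x₆}, {x₂, x₅, x₆}, {x₄, x₅, x₆}, {x₁, x₂, x₃, x₄}, {x₁, x₂, x₃, x₅}, {x₁, x₂, x₃, x₆}, {x₁, x₃, x₄, x₅}, {x₁, x₃, x₄, x₆}, {x₁, x₃, x₅, x₆}, {x₂, x₄, x₅, x₆}, {x₁, x₂, x₃, x₄, x₅}, {x₁, x₂, x₃, x₄, x₆}, {x₁, x₂, x₃, x₅, x₆}, {x₁, x₃, x₄, x₅, x₆}, X }

Check:
Take S₀ = ℰ ∪ {∅, X} = { ∅, {x₁, x₂, x₃}, {x₁, x₂, x₃, x₄}, {x₁, x₃, x₄, x₆}, X }.
Iteration 1 adds 4:
  {x₂, x₅}  = {x₁, x₃, x₄, x₆}ᶜ
  {x₅, x₆}  = {x₁, x₂, x₃, x₄}ᶜ
  {x₄, x₅, x₆}  = {x₁, x₂, x₃}ᶜ
  {x₁, x₂, x₃, x₄, x₆}  = {x₁, x₂, x₃} ∪ {x₁, x₃, x₄, x₆}
  — 9 sets.
Iteration 2. New:
  {x₅}  = {x₁, x₂, x₃, x₄, x₆}ᶜ
  {x₂, x₅, x₆}  = {x₂, x₅} ∪ {x₅, x₆}
  {x₁, x₂, x₃, x₅}  = {x₂, x₅} ∪ {x₁, x₂, x₃}
  {x₂, x₄, x₅, x₆}  = {x₂, x₅} ∪ {x₄, x₅, x₆}
  {x₁, x₂, x₃, x₄, x₅}  = {x₂, x₅} ∪ {x₁, x₂, x₃, x₄}
  {x₁, x₂, x₃, x₅, x₆}  = {x₁, x₂, x₃} ∪ {x₅, x₆}
  {x₁, x₃, x₄, x₅, x₆}  = {x₅, x₆} ∪ {x₁, x₃, x₄, x₆}
  — 16 sets.
Iteration 3 adds 6:
  {x₂}  = {x₁, x₃, x₄, x₅, x₆}ᶜ
  {x₄}  = {x₁, x₂, x₃, x₅, x₆}ᶜ
  {x₆}  = {x₁, x₂, x₃, x₄, x₅}ᶜ
  {x₁, x₃}  = {x₂, x₄, x₅, x₆}ᶜ
  {x₄, x₆}  = {x₁, x₂, x₃, x₅}ᶜ
  {x₁, x₃, x₄}  = {x₂, x₅, x₆}ᶜ
  — 22 sets.
Iteration 4: +10 →
  {x₂, x₄}  = {x₂} ∪ {x₄}
  {x₂, x₆}  = {x₂} ∪ {x₆}
  {x₄, x₅}  = {x₅} ∪ {x₄}
  {x₁, x₃, x₅}  = {x₅} ∪ {x₁, x₃}
  {x₁, x₃, x₆}  = {x₆} ∪ {x₁, x₃}
  {x₂, x₄, x₅}  = {x₂, x₅} ∪ {x₄}
  {x₂, x₄, x₆}  = {x₂} ∪ {x₄, x₆}
  {x₁, x₂, x₃, x₆}  = {x₁, x₂, x₃} ∪ {x₆}
  {x₁, x₃, x₄, x₅}  = {x₅} ∪ {x₁, x₃, x₄}
  {x₁, x₃, x₅, x₆}  = {x₅, x₆} ∪ {x₁, x₃}
  — 32 sets.
Iteration 5: closed — nothing new.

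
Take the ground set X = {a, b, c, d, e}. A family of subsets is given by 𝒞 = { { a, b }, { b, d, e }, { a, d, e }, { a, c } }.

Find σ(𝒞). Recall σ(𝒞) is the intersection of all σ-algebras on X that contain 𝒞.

Initial family (6 sets): { ∅, { a, b }, { a, c }, { a, d, e }, { b, d, e }, X }.
Iteration 1: +5 →
  { b, c }  = X∖{ a, d, e }
  { a, b, c }  = { a, b } ∪ { a, c }
  { c, d, e }  = X∖{ a, b }
  { a, b, d, e }  = { a, d, e } ∪ { a, b }
  { a, c, d, e }  = { a, d, e } ∪ { a, c }
  [11 total]
Iteration 2 adds 4:
  { b }  = X∖{ a, c, d, e }
  { c }  = X∖{ a, b, d, e }
  { d, e }  = X∖{ a, b, c }
  { b, c, d, e }  = { c, d, e } ∪ { b, c }
  [15 total]
Iteration 3 (1 new):
  { a }  = X∖{ b, c, d, e }
  [16 total]
Iteration 4: closed — nothing new.

Hence σ(𝒞) has 16 members: { ∅, { a }, { b }, { c }, { a, b }, { a, c }, { b, c }, { d, e }, { a, b, c }, { a, d, e }, { b, d, e }, { c, d, e }, { a, b, d, e }, { a, c, d, e }, { b, c, d, e }, X }.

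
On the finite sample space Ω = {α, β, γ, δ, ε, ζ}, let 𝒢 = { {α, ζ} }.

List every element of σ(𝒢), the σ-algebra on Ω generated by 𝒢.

Begin from { ∅, {α, ζ}, Ω } (that is, 𝒢 plus ∅ and Ω).
Step 1 adds 1:
  {β, γ, δ, ε}  = Ω∖{α, ζ}
  — 4 sets.
After Step 2 the family is unchanged; done.

|σ(𝒢)| = 4.  σ(𝒢) = { ∅, {α, ζ}, {β, γ, δ, ε}, Ω }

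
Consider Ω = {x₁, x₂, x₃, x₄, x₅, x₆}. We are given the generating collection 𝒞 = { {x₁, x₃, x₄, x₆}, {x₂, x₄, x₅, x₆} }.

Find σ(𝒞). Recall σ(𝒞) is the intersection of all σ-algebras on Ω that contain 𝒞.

Initial family (4 sets): { {}, {x₁, x₃, x₄, x₆}, {x₂, x₄, x₅, x₆}, Ω }.
Step 1 (2 new):
  {x₁, x₃}  = complement {x₂, x₄, x₅, x₆}
  {x₂, x₅}  = complement {x₁, x₃, x₄, x₆}
  |family| = 6
Step 2: 1 new —
  {x₁, x₂, x₃, x₅}  = {x₂, x₅} ∪ {x₁, x₃}
  |family| = 7
Step 3: 1 new —
  {x₄, x₆}  = complement {x₁, x₂, x₃, x₅}
  |family| = 8
After Step 4 the family is unchanged; done.

Hence σ(𝒞) has 8 members: { {}, {x₁, x₃}, {x₂, x₅}, {x₄, x₆}, {x₁, x₂, x₃, x₅}, {x₁, x₃, x₄, x₆}, {x₂, x₄, x₅, x₆}, Ω }.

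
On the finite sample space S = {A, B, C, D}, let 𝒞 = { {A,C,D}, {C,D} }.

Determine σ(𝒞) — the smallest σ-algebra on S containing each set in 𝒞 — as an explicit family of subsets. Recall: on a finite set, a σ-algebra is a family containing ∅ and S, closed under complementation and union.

|σ(𝒞)| = 8.  σ(𝒞) = { ∅, {A}, {B}, {A,B}, {C,D}, {A,C,D}, {B,C,D}, S }

Working:
Begin from { ∅, {C,D}, {A,C,D}, S } (that is, 𝒞 plus ∅ and S).
Iteration 1. New:
  {B}  = ᶜ of {A,C,D}
  {A,B}  = ᶜ of {C,D}
Iteration 2 adds 1:
  {B,C,D}  = {C,D} ∪ {B}
Iteration 3 (1 new):
  {A}  = ᶜ of {B,C,D}
Iteration 4 adds nothing — fixpoint reached.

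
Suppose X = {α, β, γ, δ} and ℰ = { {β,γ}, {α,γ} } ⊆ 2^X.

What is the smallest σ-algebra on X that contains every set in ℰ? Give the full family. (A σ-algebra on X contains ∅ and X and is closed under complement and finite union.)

σ(ℰ) (16 sets): { ∅, {α}, {β}, {γ}, {δ}, {α,β}, {α,γ}, {α,δ}, {β,γ}, {β,δ}, {γ,δ}, {α,β,γ}, {α,β,δ}, {α,γ,δ}, {β,γ,δ}, X }

Derivation:
Take S₀ = ℰ ∪ {∅, X} = { ∅, {α,γ}, {β,γ}, X }.
Iteration 1 adds 3:
  {α,δ}  = ᶜ of {β,γ}
  {β,δ}  = ᶜ of {α,γ}
  {α,β,γ}  = {α,γ} ∪ {β,γ}
  [7 total]
Iteration 2. New:
  {δ}  = ᶜ of {α,β,γ}
  {α,β,δ}  = {α,δ} ∪ {β,δ}
  {α,γ,δ}  = {α,δ} ∪ {α,γ}
  {β,γ,δ}  = {β,γ} ∪ {β,δ}
  [11 total]
Iteration 3 (3 new):
  {α}  = ᶜ of {β,γ,δ}
  {β}  = ᶜ of {α,γ,δ}
  {γ}  = ᶜ of {α,β,δ}
  [14 total]
Iteration 4: 2 new —
  {α,β}  = {β} ∪ {α}
  {γ,δ}  = {γ} ∪ {δ}
  [16 total]
Iteration 5: stable.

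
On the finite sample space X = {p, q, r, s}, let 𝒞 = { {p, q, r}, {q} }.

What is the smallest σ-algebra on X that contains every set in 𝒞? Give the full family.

σ(𝒞) = { ∅, {q}, {s}, {p, r}, {q, s}, {p, q, r}, {p, r, s}, X }

Working:
Initial family (4 sets): { ∅, {q}, {p, q, r}, X }.
Step 1: +2 →
  {s}  = {p, q, r}ᶜ
  {p, r, s}  = {q}ᶜ
  [6 total]
Step 2 adds 1:
  {q, s}  = {s} ∪ {q}
  [7 total]
Step 3. New:
  {p, r}  = {q, s}ᶜ
  [8 total]
Step 4: closed — nothing new.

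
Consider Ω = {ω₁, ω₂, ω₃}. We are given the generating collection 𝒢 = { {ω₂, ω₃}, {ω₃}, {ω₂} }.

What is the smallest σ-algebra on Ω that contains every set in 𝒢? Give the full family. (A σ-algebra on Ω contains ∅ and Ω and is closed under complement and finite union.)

σ(𝒢) (8 sets): { {}, {ω₁}, {ω₂}, {ω₃}, {ω₁, ω₂}, {ω₁, ω₃}, {ω₂, ω₃}, Ω }

Derivation:
Begin from { {}, {ω₂}, {ω₃}, {ω₂, ω₃}, Ω } (that is, 𝒢 plus ∅ and Ω).
Step 1 (3 new):
  {ω₁}  = Ω∖{ω₂, ω₃}
  {ω₁, ω₂}  = Ω∖{ω₃}
  {ω₁, ω₃}  = Ω∖{ω₂}
  [8 total]
Step 2: stable.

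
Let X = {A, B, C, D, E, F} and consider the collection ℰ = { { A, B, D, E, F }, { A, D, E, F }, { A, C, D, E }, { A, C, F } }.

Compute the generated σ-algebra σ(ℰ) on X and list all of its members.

|σ(ℰ)| = 32.  σ(ℰ) = { {}, { A }, { B }, { C }, { F }, { A, B }, { A, C }, { A, F }, { B, C }, { B, F }, { C, F }, { D, E }, { A, B, C }, { A, B, F }, { A, C, F }, { A, D, E }, { B, C, F }, { B, D, E }, { C, D, E }, { D, E, F }, { A, B, C, F }, { A, B, D, E }, { A, C, D, E }, { A, D, E, F }, { B, C, D, E }, { B, D, E, F }, { C, D, E, F }, { A, B, C, D, E }, { A, B, D, E, F }, { A, C, D, E, F }, { B, C, D, E, F }, X }

Working:
Take S₀ = ℰ ∪ {∅, X} = { {}, { A, C, F }, { A, C, D, E }, { A, D, E, F }, { A, B, D, E, F }, X }.
Step 1 adds 5:
  { C }  = ᶜ of { A, B, D, E, F }
  { B, C }  = ᶜ of { A, D, E, F }
  { B, F }  = ᶜ of { A, C, D, E }
  { B, D, E }  = ᶜ of { A, C, F }
  { A, C, D, E, F }  = { A, C, D, E } ∪ { A, C, F }
  — 11 sets.
Step 2: +6 →
  { B }  = ᶜ of { A, C, D, E, F }
  { B, C, F }  = { B, F } ∪ { C }
  { A, B, C, F }  = { A, C, F } ∪ { B, F }
  { B, C, D, E }  = { C } ∪ { B, D, E }
  { B, D, E, F }  = { B, F } ∪ { B, D, E }
  { A, B, C, D, E }  = { B, C } ∪ { A, C, D, E }
  — 17 sets.
Step 3 adds 6:
  { F }  = ᶜ of { A, B, C, D, E }
  { A, C }  = ᶜ of { B, D, E, F }
  { A, F }  = ᶜ of { B, C, D, E }
  { D, E }  = ᶜ of { A, B, C, F }
  { A, D, E }  = ᶜ of { B, C, F }
  { B, C, D, E, F }  = { C } ∪ { B, D, E, F }
  — 23 sets.
Step 4 (7 new):
  { A }  = ᶜ of { B, C, D, E, F }
  { C, F }  = { F } ∪ { C }
  { A, B, C }  = { B } ∪ { A, C }
  { A, B, F }  = { A, F } ∪ { B }
  { C, D, E }  = { D, E } ∪ { C }
  { D, E, F }  = { F } ∪ { D, E }
  { A, B, D, E }  = { A, D, E } ∪ { B }
  — 30 sets.
Step 5 adds 2:
  { A, B }  = { B } ∪ { A }
  { C, D, E, F }  = { C, D, E } ∪ { F }
  — 32 sets.
Step 6 adds nothing — fixpoint reached.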